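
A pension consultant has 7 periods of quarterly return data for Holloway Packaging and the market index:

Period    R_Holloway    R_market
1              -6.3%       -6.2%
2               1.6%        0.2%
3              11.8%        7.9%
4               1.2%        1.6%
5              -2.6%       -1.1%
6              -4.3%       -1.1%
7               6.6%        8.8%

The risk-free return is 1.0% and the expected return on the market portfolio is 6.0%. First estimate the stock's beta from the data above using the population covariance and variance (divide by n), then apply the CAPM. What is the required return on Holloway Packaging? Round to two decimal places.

6.59%

Mean R_i = (-6.3 + 1.6 + 11.8 + 1.2 − 2.6 − 4.3 + 6.6) / 7 = 1.1429%
Mean R_m = (-6.2 + 0.2 + 7.9 + 1.6 − 1.1 − 1.1 + 8.8) / 7 = 1.4429%
Σ(R_i − R̄_i)(R_m − R̄_m) = 188.6471  ⇒  Cov = 188.6471 / 7 = 26.9496
Σ(R_m − R̄_m)² = 168.7371  ⇒  Var(R_m) = 168.7371 / 7 = 24.1053
β = Cov / Var(R_m) = 26.9496 / 24.1053 = 1.1180
MRP = 6.0% − 1.0% = 5.00%
E(R) = R_f + β × MRP = 1.0% + 1.1180 × 5.0% = 6.59%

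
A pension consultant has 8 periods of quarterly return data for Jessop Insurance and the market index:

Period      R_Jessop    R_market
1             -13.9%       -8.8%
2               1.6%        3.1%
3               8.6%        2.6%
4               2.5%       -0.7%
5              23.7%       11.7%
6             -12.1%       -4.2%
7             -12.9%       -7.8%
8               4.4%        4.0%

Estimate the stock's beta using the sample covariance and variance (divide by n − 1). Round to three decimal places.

1.825

Mean R_i = (-13.9 + 1.6 + 8.6 + 2.5 + 23.7 − 12.1 − 12.9 + 4.4) / 8 = 0.2375%
Mean R_m = (-8.8 + 3.1 + 2.6 − 0.7 + 11.7 − 4.2 − 7.8 + 4.0) / 8 = -0.0125%
Σ(R_i − R̄_i)(R_m − R̄_m) = 594.2438  ⇒  Cov = 594.2438 / 7 = 84.8920
Σ(R_m − R̄_m)² = 325.6688  ⇒  Var(R_m) = 325.6688 / 7 = 46.5241
β = Cov / Var(R_m) = 84.8920 / 46.5241 = 1.8247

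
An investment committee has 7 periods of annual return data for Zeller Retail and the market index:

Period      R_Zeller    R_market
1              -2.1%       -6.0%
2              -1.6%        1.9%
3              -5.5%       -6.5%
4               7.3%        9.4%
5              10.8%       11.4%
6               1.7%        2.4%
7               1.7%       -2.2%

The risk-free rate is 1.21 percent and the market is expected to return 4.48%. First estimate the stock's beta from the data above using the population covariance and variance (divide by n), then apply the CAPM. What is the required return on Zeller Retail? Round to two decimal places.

Mean R_i = (-2.1 − 1.6 − 5.5 + 7.3 + 10.8 + 1.7 + 1.7) / 7 = 1.7571%
Mean R_m = (-6.0 + 1.9 − 6.5 + 9.4 + 11.4 + 2.4 − 2.2) / 7 = 1.4857%
Σ(R_i − R̄_i)(R_m − R̄_m) = 219.1157  ⇒  Cov = 219.1157 / 7 = 31.3022
Σ(R_m − R̄_m)² = 295.3286  ⇒  Var(R_m) = 295.3286 / 7 = 42.1898
β = Cov / Var(R_m) = 31.3022 / 42.1898 = 0.7419
MRP = 4.48% − 1.21% = 3.27%
E(R) = R_f + β × MRP = 1.21% + 0.7419 × 3.27% = 3.64%

3.64%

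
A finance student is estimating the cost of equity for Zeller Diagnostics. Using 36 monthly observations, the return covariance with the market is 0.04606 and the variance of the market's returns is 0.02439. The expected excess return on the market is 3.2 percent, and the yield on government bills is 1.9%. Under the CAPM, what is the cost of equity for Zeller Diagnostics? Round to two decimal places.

β = Cov(R_i, R_m) / Var(R_m) = 0.04606 / 0.02439 = 1.8885
E(R) = R_f + β × MRP = 1.9% + 1.8885 × 3.2% = 7.94%

7.94%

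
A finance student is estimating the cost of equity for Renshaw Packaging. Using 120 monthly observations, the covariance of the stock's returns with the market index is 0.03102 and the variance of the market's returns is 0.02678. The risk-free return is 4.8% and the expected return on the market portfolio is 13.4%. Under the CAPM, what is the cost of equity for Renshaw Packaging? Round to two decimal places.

β = Cov(R_i, R_m) / Var(R_m) = 0.03102 / 0.02678 = 1.1583
MRP = 13.4% − 4.8% = 8.60%
E(R) = R_f + β × MRP = 4.8% + 1.1583 × 8.6% = 14.76%

14.76%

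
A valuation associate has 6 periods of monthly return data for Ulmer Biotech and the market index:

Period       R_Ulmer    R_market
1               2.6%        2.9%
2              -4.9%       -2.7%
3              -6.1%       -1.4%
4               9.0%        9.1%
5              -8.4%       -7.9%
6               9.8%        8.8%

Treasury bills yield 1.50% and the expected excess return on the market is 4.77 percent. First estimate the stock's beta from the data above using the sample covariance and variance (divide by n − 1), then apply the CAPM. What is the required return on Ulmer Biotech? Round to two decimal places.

Mean R_i = (2.6 − 4.9 − 6.1 + 9.0 − 8.4 + 9.8) / 6 = 0.3333%
Mean R_m = (2.9 − 2.7 − 1.4 + 9.1 − 7.9 + 8.8) / 6 = 1.4667%
Σ(R_i − R̄_i)(R_m − R̄_m) = 260.8767  ⇒  Cov = 260.8767 / 5 = 52.1753
Σ(R_m − R̄_m)² = 227.4133  ⇒  Var(R_m) = 227.4133 / 5 = 45.4827
β = Cov / Var(R_m) = 52.1753 / 45.4827 = 1.1471
E(R) = R_f + β × MRP = 1.50% + 1.1471 × 4.77% = 6.97%

6.97%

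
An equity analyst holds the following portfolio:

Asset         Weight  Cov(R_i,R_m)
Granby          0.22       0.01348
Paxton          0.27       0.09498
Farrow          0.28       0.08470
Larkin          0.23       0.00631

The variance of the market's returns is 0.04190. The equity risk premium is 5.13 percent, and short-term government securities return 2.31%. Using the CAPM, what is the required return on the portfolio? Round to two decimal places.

β_Granby = 0.01348 / 0.04190 = 0.3217
β_Paxton = 0.09498 / 0.04190 = 2.2668
β_Farrow = 0.08470 / 0.04190 = 2.0215
β_Larkin = 0.00631 / 0.04190 = 0.1506
β_P = Σ w_i β_i = 0.22×0.3217 + 0.27×2.2668 + 0.28×2.0215 + 0.23×0.1506 = 1.2835
E(R_P) = R_f + β_P × MRP = 2.31% + 1.2835 × 5.13% = 8.89%

8.89%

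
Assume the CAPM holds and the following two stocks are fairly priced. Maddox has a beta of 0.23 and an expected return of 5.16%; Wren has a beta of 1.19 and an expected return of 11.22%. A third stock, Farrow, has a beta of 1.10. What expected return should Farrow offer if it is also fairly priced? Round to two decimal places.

10.65%

MRP (SML slope) = (11.22% − 5.16%) / (1.19 − 0.23) = 6.06% / 0.96 = 6.3125%
R_f (intercept) = 5.16% − 0.23 × 6.3125% = 3.7081%
E(R_Farrow) = R_f + β × MRP = 3.7081% + 1.10 × 6.3125% = 10.65%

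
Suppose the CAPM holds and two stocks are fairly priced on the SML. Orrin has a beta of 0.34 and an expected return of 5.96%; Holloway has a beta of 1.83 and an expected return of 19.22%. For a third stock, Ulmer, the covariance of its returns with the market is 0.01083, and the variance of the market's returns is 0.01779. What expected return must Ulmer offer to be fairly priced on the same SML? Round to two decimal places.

MRP = (19.22% − 5.96%) / (1.83 − 0.34) = 8.8993%
R_f = 5.96% − 0.34 × 8.8993% = 2.9342%
β_Ulmer = Cov / Var(R_m) = 0.01083 / 0.01779 = 0.6088
E(R_Ulmer) = R_f + β × MRP = 2.9342% + 0.6088 × 8.8993% = 8.35%

8.35%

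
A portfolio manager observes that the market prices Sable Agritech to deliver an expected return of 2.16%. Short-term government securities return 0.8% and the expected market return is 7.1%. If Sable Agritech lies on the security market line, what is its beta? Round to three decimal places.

0.216

MRP = 7.1% − 0.8% = 6.30%
β = (E(R) − R_f) / MRP = (2.16% − 0.8%) / 6.3% = 1.36% / 6.3% = 0.216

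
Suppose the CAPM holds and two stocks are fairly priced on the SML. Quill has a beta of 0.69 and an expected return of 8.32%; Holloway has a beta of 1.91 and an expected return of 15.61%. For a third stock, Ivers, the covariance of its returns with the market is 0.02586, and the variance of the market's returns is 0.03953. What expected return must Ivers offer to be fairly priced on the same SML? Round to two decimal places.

8.11%

MRP = (15.61% − 8.32%) / (1.91 − 0.69) = 5.9754%
R_f = 8.32% − 0.69 × 5.9754% = 4.1970%
β_Ivers = Cov / Var(R_m) = 0.02586 / 0.03953 = 0.6542
E(R_Ivers) = R_f + β × MRP = 4.1970% + 0.6542 × 5.9754% = 8.11%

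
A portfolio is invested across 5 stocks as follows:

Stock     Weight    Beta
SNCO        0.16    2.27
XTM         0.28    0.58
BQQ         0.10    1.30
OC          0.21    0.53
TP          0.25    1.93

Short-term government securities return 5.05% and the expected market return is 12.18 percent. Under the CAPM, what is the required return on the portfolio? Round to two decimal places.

β_P = Σ w_i β_i = 0.16×2.27 + 0.28×0.58 + 0.10×1.30 + 0.21×0.53 + 0.25×1.93 = 1.2494
MRP = 12.18% − 5.05% = 7.13%
E(R_P) = R_f + β_P × MRP = 5.05% + 1.2494 × 7.13% = 13.96%

13.96%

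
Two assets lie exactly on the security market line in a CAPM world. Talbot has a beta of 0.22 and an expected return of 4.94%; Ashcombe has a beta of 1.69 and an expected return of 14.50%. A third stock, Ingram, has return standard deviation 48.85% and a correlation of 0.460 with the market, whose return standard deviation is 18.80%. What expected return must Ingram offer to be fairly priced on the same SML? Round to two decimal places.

11.28%

MRP = (14.50% − 4.94%) / (1.69 − 0.22) = 6.5034%
R_f = 4.94% − 0.22 × 6.5034% = 3.5093%
β_Ingram = ρ·σ_i/σ_m = 0.460 × 48.85 / 18.80 = 1.1953
E(R_Ingram) = R_f + β × MRP = 3.5093% + 1.1953 × 6.5034% = 11.28%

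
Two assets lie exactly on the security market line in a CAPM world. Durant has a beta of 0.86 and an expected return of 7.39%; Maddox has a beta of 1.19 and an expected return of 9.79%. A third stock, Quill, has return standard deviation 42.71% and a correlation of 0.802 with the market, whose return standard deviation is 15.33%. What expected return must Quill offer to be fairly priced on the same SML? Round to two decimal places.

17.39%

MRP = (9.79% − 7.39%) / (1.19 − 0.86) = 7.2727%
R_f = 7.39% − 0.86 × 7.2727% = 1.1355%
β_Quill = ρ·σ_i/σ_m = 0.802 × 42.71 / 15.33 = 2.2344
E(R_Quill) = R_f + β × MRP = 1.1355% + 2.2344 × 7.2727% = 17.39%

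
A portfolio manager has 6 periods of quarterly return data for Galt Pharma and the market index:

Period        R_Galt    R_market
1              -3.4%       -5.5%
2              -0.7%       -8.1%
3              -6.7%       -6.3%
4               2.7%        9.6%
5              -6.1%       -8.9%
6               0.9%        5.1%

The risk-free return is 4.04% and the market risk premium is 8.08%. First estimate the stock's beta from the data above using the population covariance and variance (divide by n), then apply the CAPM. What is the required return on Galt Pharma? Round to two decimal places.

Mean R_i = (-3.4 − 0.7 − 6.7 + 2.7 − 6.1 + 0.9) / 6 = -2.2167%
Mean R_m = (-5.5 − 8.1 − 6.3 + 9.6 − 8.9 + 5.1) / 6 = -2.3500%
Σ(R_i − R̄_i)(R_m − R̄_m) = 120.1250  ⇒  Cov = 120.1250 / 6 = 20.0208
Σ(R_m − R̄_m)² = 299.7950  ⇒  Var(R_m) = 299.7950 / 6 = 49.9658
β = Cov / Var(R_m) = 20.0208 / 49.9658 = 0.4007
E(R) = R_f + β × MRP = 4.04% + 0.4007 × 8.08% = 7.28%

7.28%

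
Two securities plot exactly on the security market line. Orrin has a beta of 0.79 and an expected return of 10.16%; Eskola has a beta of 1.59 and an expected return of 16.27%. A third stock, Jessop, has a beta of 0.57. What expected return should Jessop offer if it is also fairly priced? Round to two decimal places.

8.48%

MRP (SML slope) = (16.27% − 10.16%) / (1.59 − 0.79) = 6.11% / 0.80 = 7.6375%
R_f (intercept) = 10.16% − 0.79 × 7.6375% = 4.1264%
E(R_Jessop) = R_f + β × MRP = 4.1264% + 0.57 × 7.6375% = 8.48%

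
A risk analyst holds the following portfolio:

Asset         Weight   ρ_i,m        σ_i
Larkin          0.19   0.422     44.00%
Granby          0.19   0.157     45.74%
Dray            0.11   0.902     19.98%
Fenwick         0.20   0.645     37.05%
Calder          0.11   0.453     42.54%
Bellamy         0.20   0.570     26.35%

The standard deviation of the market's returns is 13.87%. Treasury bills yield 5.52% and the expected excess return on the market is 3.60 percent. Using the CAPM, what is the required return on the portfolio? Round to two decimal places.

9.87%

β_Larkin = 0.422 × 44.00% / 13.87% = 1.3387
β_Granby = 0.157 × 45.74% / 13.87% = 0.5177
β_Dray = 0.902 × 19.98% / 13.87% = 1.2993
β_Fenwick = 0.645 × 37.05% / 13.87% = 1.7229
β_Calder = 0.453 × 42.54% / 13.87% = 1.3894
β_Bellamy = 0.570 × 26.35% / 13.87% = 1.0829
β_P = Σ w_i β_i = 0.19×1.3387 + 0.19×0.5177 + 0.11×1.2993 + 0.20×1.7229 + 0.11×1.3894 + 0.20×1.0829 = 1.2096
E(R_P) = R_f + β_P × MRP = 5.52% + 1.2096 × 3.60% = 9.87%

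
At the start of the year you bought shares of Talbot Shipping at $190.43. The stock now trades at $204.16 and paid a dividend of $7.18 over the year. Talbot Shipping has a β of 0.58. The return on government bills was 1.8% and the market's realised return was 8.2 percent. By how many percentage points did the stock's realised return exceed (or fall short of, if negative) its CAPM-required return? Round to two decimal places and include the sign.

+5.47%

Realised HPR = (P1 + D1 − P0) / P0 = (204.16 + 7.18 − 190.43) / 190.43 = 20.91 / 190.43 = 10.9804%
MRP = 8.2% − 1.8% = 6.40%
CAPM required = R_f + β·MRP = 1.8% + 0.58 × 6.4% = 5.5120%
α = realised − required = 10.9804% − 5.5120% = +5.47%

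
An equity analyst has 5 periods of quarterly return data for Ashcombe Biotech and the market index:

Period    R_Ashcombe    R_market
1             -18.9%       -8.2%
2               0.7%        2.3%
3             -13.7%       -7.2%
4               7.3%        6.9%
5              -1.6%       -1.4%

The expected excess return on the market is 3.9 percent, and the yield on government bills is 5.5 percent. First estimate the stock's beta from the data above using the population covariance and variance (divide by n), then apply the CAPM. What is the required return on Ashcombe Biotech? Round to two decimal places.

11.94%

Mean R_i = (-18.9 + 0.7 − 13.7 + 7.3 − 1.6) / 5 = -5.2400%
Mean R_m = (-8.2 + 2.3 − 7.2 + 6.9 − 1.4) / 5 = -1.5200%
Σ(R_i − R̄_i)(R_m − R̄_m) = 268.0160  ⇒  Cov = 268.0160 / 5 = 53.6032
Σ(R_m − R̄_m)² = 162.3880  ⇒  Var(R_m) = 162.3880 / 5 = 32.4776
β = Cov / Var(R_m) = 53.6032 / 32.4776 = 1.6505
E(R) = R_f + β × MRP = 5.5% + 1.6505 × 3.9% = 11.94%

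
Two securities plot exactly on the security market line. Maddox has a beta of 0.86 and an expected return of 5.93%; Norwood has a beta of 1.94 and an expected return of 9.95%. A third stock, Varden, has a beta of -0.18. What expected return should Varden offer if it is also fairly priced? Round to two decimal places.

2.06%

MRP (SML slope) = (9.95% − 5.93%) / (1.94 − 0.86) = 4.02% / 1.08 = 3.7222%
R_f (intercept) = 5.93% − 0.86 × 3.7222% = 2.7289%
E(R_Varden) = R_f + β × MRP = 2.7289% + -0.18 × 3.7222% = 2.06%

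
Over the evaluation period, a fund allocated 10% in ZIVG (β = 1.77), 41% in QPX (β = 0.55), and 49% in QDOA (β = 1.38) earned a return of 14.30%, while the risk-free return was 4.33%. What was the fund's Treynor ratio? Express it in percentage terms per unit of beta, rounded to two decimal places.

9.24%

β_P = 0.10×1.77 + 0.41×0.55 + 0.49×1.38 = 1.0787
Treynor = (R_P − R_f) / β_P = (14.30% − 4.33%) / 1.0787 = 9.97% / 1.0787 = 9.24%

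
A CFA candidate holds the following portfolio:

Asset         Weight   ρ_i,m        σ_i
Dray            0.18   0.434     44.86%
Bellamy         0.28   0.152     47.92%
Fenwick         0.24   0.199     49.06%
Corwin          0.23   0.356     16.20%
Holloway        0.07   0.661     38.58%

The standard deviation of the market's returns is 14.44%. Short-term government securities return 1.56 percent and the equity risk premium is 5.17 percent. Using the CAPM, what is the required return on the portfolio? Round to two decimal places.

5.50%

β_Dray = 0.434 × 44.86% / 14.44% = 1.3483
β_Bellamy = 0.152 × 47.92% / 14.44% = 0.5044
β_Fenwick = 0.199 × 49.06% / 14.44% = 0.6761
β_Corwin = 0.356 × 16.20% / 14.44% = 0.3994
β_Holloway = 0.661 × 38.58% / 14.44% = 1.7660
β_P = Σ w_i β_i = 0.18×1.3483 + 0.28×0.5044 + 0.24×0.6761 + 0.23×0.3994 + 0.07×1.7660 = 0.7617
E(R_P) = R_f + β_P × MRP = 1.56% + 0.7617 × 5.17% = 5.50%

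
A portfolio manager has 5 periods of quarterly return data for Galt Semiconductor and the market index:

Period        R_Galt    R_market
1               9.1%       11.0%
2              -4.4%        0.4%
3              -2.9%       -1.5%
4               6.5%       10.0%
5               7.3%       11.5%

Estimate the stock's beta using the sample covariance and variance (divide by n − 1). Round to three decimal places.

Mean R_i = (9.1 − 4.4 − 2.9 + 6.5 + 7.3) / 5 = 3.1200%
Mean R_m = (11.0 + 0.4 − 1.5 + 10.0 + 11.5) / 5 = 6.2800%
Σ(R_i − R̄_i)(R_m − R̄_m) = 153.6720  ⇒  Cov = 153.6720 / 4 = 38.4180
Σ(R_m − R̄_m)² = 158.4680  ⇒  Var(R_m) = 158.4680 / 4 = 39.6170
β = Cov / Var(R_m) = 38.4180 / 39.6170 = 0.9697

0.970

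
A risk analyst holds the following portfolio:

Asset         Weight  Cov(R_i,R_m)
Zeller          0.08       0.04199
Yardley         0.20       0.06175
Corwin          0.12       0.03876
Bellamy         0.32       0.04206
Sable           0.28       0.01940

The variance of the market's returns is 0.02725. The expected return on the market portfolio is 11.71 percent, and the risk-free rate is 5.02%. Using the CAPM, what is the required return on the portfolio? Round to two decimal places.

β_Zeller = 0.04199 / 0.02725 = 1.5409
β_Yardley = 0.06175 / 0.02725 = 2.2661
β_Corwin = 0.03876 / 0.02725 = 1.4224
β_Bellamy = 0.04206 / 0.02725 = 1.5435
β_Sable = 0.01940 / 0.02725 = 0.7119
β_P = Σ w_i β_i = 0.08×1.5409 + 0.20×2.2661 + 0.12×1.4224 + 0.32×1.5435 + 0.28×0.7119 = 1.4404
MRP = 11.71% − 5.02% = 6.69%
E(R_P) = R_f + β_P × MRP = 5.02% + 1.4404 × 6.69% = 14.66%

14.66%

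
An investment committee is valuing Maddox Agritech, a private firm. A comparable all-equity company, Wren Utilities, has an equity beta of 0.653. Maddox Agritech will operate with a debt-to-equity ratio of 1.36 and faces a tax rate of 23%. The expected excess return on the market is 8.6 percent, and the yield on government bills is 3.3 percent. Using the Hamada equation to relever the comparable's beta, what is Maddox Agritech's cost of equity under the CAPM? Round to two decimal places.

β_L = β_U × [1 + (1 − t)(D/E)] = 0.653 × [1 + (1 − 0.23) × 1.36]
    = 0.653 × [1 + 0.77 × 1.36] = 0.653 × 2.0472 = 1.3368
E(R) = R_f + β_L × MRP = 3.3% + 1.3368 × 8.6% = 14.80%

14.80%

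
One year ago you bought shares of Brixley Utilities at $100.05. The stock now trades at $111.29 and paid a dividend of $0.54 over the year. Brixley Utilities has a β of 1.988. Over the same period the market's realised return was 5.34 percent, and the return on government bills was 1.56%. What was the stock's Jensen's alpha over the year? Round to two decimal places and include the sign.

+2.70%

Realised HPR = (P1 + D1 − P0) / P0 = (111.29 + 0.54 − 100.05) / 100.05 = 11.78 / 100.05 = 11.7741%
MRP = 5.34% − 1.56% = 3.78%
CAPM required = R_f + β·MRP = 1.56% + 1.988 × 3.78% = 9.07464%
α = realised − required = 11.7741% − 9.07464% = +2.70%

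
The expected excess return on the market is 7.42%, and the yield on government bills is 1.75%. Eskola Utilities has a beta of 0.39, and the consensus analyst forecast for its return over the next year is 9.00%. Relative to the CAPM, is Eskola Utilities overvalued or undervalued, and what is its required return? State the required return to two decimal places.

Undervalued; required return 4.64%

Required return = R_f + β·MRP = 1.75% + 0.39 × 7.42% = 4.64%
Forecast 9.00% > required 4.64% → the stock plots above the SML → undervalued.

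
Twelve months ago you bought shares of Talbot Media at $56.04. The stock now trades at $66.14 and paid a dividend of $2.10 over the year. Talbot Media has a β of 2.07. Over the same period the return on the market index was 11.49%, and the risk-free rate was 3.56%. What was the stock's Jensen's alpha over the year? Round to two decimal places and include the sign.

Realised HPR = (P1 + D1 − P0) / P0 = (66.14 + 2.10 − 56.04) / 56.04 = 12.20 / 56.04 = 21.7702%
MRP = 11.49% − 3.56% = 7.93%
CAPM required = R_f + β·MRP = 3.56% + 2.07 × 7.93% = 19.9751%
α = realised − required = 21.7702% − 19.9751% = +1.80%

+1.80%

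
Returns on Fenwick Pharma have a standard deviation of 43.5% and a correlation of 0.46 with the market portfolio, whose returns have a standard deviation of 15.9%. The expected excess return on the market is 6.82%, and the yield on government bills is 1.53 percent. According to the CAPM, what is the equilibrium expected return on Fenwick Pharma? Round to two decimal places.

10.11%

β = ρ × σ_i / σ_m = 0.46 × 43.5% / 15.9% = 1.2585
E(R) = 1.53% + 1.2585 × 6.82% = 10.11%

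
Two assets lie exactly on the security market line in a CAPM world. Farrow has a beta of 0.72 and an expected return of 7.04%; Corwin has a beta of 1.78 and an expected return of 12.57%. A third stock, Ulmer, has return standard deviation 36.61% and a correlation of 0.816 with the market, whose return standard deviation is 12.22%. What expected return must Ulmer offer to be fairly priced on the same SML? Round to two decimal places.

16.04%

MRP = (12.57% − 7.04%) / (1.78 − 0.72) = 5.2170%
R_f = 7.04% − 0.72 × 5.2170% = 3.2838%
β_Ulmer = ρ·σ_i/σ_m = 0.816 × 36.61 / 12.22 = 2.4447
E(R_Ulmer) = R_f + β × MRP = 3.2838% + 2.4447 × 5.2170% = 16.04%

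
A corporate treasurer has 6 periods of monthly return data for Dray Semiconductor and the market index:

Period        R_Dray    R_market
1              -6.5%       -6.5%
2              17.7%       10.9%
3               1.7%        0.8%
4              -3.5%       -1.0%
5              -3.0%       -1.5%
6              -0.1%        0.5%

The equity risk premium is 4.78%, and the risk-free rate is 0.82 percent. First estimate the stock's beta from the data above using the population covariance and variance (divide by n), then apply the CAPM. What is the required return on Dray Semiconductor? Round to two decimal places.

7.87%

Mean R_i = (-6.5 + 17.7 + 1.7 − 3.5 − 3.0 − 0.1) / 6 = 1.0500%
Mean R_m = (-6.5 + 10.9 + 0.8 − 1.0 − 1.5 + 0.5) / 6 = 0.5333%
Σ(R_i − R̄_i)(R_m − R̄_m) = 241.1300  ⇒  Cov = 241.1300 / 6 = 40.1883
Σ(R_m − R̄_m)² = 163.4933  ⇒  Var(R_m) = 163.4933 / 6 = 27.2489
β = Cov / Var(R_m) = 40.1883 / 27.2489 = 1.4749
E(R) = R_f + β × MRP = 0.82% + 1.4749 × 4.78% = 7.87%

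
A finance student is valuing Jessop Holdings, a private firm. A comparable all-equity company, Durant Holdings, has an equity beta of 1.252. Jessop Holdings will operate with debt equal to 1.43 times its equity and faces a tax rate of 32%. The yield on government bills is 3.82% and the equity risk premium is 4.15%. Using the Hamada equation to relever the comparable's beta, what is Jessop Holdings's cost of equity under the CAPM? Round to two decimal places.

β_L = β_U × [1 + (1 − t)(D/E)] = 1.252 × [1 + (1 − 0.32) × 1.43]
    = 1.252 × [1 + 0.68 × 1.43] = 1.252 × 1.9724 = 2.4694
E(R) = R_f + β_L × MRP = 3.82% + 2.4694 × 4.15% = 14.07%

14.07%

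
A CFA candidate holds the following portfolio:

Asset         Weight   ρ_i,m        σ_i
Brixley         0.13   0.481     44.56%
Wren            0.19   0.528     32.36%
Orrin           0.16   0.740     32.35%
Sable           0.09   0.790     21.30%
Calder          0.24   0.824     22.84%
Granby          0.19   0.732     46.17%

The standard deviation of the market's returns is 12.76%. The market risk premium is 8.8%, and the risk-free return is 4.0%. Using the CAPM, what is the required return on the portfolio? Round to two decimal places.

β_Brixley = 0.481 × 44.56% / 12.76% = 1.6797
β_Wren = 0.528 × 32.36% / 12.76% = 1.3390
β_Orrin = 0.740 × 32.35% / 12.76% = 1.8761
β_Sable = 0.790 × 21.30% / 12.76% = 1.3187
β_Calder = 0.824 × 22.84% / 12.76% = 1.4749
β_Granby = 0.732 × 46.17% / 12.76% = 2.6486
β_P = Σ w_i β_i = 0.13×1.6797 + 0.19×1.3390 + 0.16×1.8761 + 0.09×1.3187 + 0.24×1.4749 + 0.19×2.6486 = 1.7488
E(R_P) = R_f + β_P × MRP = 4.0% + 1.7488 × 8.8% = 19.39%

19.39%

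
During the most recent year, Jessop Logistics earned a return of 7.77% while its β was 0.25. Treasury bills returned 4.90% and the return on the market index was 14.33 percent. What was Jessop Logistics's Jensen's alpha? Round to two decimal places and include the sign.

+0.51%

Market excess return = 14.33% − 4.90% = 9.43%
CAPM benchmark = R_f + β(R_m − R_f) = 4.90% + 0.25 × 9.43% = 7.2575%
α = actual − benchmark = 7.77% − 7.2575% = +0.51%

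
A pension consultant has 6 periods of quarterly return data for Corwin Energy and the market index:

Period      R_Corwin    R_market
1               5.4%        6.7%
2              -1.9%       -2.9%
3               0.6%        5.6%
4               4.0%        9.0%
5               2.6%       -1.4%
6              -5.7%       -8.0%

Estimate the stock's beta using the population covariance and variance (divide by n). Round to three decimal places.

Mean R_i = (5.4 − 1.9 + 0.6 + 4.0 + 2.6 − 5.7) / 6 = 0.8333%
Mean R_m = (6.7 − 2.9 + 5.6 + 9.0 − 1.4 − 8.0) / 6 = 1.5000%
Σ(R_i − R̄_i)(R_m − R̄_m) = 115.5100  ⇒  Cov = 115.5100 / 6 = 19.2517
Σ(R_m − R̄_m)² = 218.1200  ⇒  Var(R_m) = 218.1200 / 6 = 36.3533
β = Cov / Var(R_m) = 19.2517 / 36.3533 = 0.5296

0.530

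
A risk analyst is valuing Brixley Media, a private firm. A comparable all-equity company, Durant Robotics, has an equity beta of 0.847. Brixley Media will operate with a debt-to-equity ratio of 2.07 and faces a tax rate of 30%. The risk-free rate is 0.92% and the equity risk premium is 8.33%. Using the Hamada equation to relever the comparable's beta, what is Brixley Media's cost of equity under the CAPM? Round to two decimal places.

18.20%

β_L = β_U × [1 + (1 − t)(D/E)] = 0.847 × [1 + (1 − 0.30) × 2.07]
    = 0.847 × [1 + 0.70 × 2.07] = 0.847 × 2.4490 = 2.0743
E(R) = R_f + β_L × MRP = 0.92% + 2.0743 × 8.33% = 18.20%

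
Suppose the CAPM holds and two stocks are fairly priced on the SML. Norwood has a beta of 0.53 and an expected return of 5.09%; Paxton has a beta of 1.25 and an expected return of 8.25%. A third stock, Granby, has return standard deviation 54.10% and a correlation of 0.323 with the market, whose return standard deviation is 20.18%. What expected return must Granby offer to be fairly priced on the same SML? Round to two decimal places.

MRP = (8.25% − 5.09%) / (1.25 − 0.53) = 4.3889%
R_f = 5.09% − 0.53 × 4.3889% = 2.7639%
β_Granby = ρ·σ_i/σ_m = 0.323 × 54.10 / 20.18 = 0.8659
E(R_Granby) = R_f + β × MRP = 2.7639% + 0.8659 × 4.3889% = 6.56%

6.56%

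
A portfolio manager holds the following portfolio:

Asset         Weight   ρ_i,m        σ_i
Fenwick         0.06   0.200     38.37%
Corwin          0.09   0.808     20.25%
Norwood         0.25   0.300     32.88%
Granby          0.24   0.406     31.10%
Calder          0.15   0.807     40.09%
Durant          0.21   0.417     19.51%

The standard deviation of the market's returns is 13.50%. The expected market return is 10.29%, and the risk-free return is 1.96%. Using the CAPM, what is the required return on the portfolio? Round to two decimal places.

10.59%

β_Fenwick = 0.200 × 38.37% / 13.50% = 0.5684
β_Corwin = 0.808 × 20.25% / 13.50% = 1.2120
β_Norwood = 0.300 × 32.88% / 13.50% = 0.7307
β_Granby = 0.406 × 31.10% / 13.50% = 0.9353
β_Calder = 0.807 × 40.09% / 13.50% = 2.3965
β_Durant = 0.417 × 19.51% / 13.50% = 0.6026
β_P = Σ w_i β_i = 0.06×0.5684 + 0.09×1.2120 + 0.25×0.7307 + 0.24×0.9353 + 0.15×2.3965 + 0.21×0.6026 = 1.0364
MRP = 10.29% − 1.96% = 8.33%
E(R_P) = R_f + β_P × MRP = 1.96% + 1.0364 × 8.33% = 10.59%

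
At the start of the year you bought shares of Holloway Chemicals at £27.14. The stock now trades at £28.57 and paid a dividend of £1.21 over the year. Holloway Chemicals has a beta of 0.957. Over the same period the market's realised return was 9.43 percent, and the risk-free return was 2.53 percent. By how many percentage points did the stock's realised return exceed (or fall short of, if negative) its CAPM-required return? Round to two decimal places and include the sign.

+0.59%

Realised HPR = (P1 + D1 − P0) / P0 = (28.57 + 1.21 − 27.14) / 27.14 = 2.64 / 27.14 = 9.7273%
MRP = 9.43% − 2.53% = 6.90%
CAPM required = R_f + β·MRP = 2.53% + 0.957 × 6.90% = 9.13330%
α = realised − required = 9.7273% − 9.13330% = +0.59%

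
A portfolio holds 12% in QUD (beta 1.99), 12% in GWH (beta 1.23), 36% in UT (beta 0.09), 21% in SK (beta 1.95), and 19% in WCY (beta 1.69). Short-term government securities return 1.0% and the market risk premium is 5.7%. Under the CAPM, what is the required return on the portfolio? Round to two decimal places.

7.55%

β_P = Σ w_i β_i = 0.12×1.99 + 0.12×1.23 + 0.36×0.09 + 0.21×1.95 + 0.19×1.69 = 1.1494
E(R_P) = R_f + β_P × MRP = 1.0% + 1.1494 × 5.7% = 7.55%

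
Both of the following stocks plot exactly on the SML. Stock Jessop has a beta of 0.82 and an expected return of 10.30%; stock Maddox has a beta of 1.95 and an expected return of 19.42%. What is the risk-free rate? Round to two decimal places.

Both satisfy E(R) = R_f + β·MRP, so the slope of the SML is
MRP = (19.42% − 10.30%) / (1.95 − 0.82) = 9.12% / 1.13 = 8.0708%
R_f = E(R_Jessop) − β_Jessop·MRP = 10.30% − 0.82 × 8.0708% = 3.6819%

3.68%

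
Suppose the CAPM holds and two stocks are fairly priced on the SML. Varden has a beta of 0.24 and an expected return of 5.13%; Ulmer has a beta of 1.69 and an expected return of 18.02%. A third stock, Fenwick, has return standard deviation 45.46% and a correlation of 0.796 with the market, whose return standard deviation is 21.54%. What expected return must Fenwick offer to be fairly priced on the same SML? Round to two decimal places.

17.93%

MRP = (18.02% − 5.13%) / (1.69 − 0.24) = 8.8897%
R_f = 5.13% − 0.24 × 8.8897% = 2.9965%
β_Fenwick = ρ·σ_i/σ_m = 0.796 × 45.46 / 21.54 = 1.6800
E(R_Fenwick) = R_f + β × MRP = 2.9965% + 1.6800 × 8.8897% = 17.93%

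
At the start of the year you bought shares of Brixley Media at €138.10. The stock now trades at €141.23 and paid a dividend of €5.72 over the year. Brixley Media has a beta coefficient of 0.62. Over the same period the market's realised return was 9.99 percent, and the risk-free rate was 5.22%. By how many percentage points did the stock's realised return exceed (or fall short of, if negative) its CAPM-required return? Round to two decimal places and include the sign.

-1.77%

Realised HPR = (P1 + D1 − P0) / P0 = (141.23 + 5.72 − 138.10) / 138.10 = 8.85 / 138.10 = 6.4084%
MRP = 9.99% − 5.22% = 4.77%
CAPM required = R_f + β·MRP = 5.22% + 0.62 × 4.77% = 8.1774%
α = realised − required = 6.4084% − 8.1774% = -1.77%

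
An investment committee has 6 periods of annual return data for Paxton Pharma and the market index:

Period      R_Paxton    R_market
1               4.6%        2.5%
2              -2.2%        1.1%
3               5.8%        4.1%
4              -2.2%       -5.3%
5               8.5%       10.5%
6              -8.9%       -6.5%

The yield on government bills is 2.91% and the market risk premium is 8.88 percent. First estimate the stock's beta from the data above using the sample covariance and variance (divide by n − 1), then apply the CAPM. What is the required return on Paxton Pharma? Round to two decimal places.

Mean R_i = (4.6 − 2.2 + 5.8 − 2.2 + 8.5 − 8.9) / 6 = 0.9333%
Mean R_m = (2.5 + 1.1 + 4.1 − 5.3 + 10.5 − 6.5) / 6 = 1.0667%
Σ(R_i − R̄_i)(R_m − R̄_m) = 185.6467  ⇒  Cov = 185.6467 / 5 = 37.1293
Σ(R_m − R̄_m)² = 198.0333  ⇒  Var(R_m) = 198.0333 / 5 = 39.6067
β = Cov / Var(R_m) = 37.1293 / 39.6067 = 0.9374
E(R) = R_f + β × MRP = 2.91% + 0.9374 × 8.88% = 11.23%

11.23%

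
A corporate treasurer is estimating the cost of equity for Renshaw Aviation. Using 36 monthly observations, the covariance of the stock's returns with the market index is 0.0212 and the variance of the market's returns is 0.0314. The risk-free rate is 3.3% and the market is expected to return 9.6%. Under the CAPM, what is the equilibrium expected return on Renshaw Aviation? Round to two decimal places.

7.55%

β = Cov(R_i, R_m) / Var(R_m) = 0.0212 / 0.0314 = 0.6752
MRP = 9.6% − 3.3% = 6.30%
E(R) = R_f + β × MRP = 3.3% + 0.6752 × 6.3% = 7.55%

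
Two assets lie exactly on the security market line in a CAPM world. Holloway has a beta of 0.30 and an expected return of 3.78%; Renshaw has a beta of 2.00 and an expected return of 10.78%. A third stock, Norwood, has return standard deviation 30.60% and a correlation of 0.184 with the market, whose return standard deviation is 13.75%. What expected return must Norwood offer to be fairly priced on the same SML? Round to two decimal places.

4.23%

MRP = (10.78% − 3.78%) / (2.00 − 0.30) = 4.1176%
R_f = 3.78% − 0.30 × 4.1176% = 2.5447%
β_Norwood = ρ·σ_i/σ_m = 0.184 × 30.60 / 13.75 = 0.4095
E(R_Norwood) = R_f + β × MRP = 2.5447% + 0.4095 × 4.1176% = 4.23%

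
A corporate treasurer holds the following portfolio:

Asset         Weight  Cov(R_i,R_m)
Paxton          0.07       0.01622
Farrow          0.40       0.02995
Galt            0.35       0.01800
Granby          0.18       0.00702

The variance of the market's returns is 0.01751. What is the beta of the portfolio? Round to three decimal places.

β_Paxton = 0.01622 / 0.01751 = 0.9263
β_Farrow = 0.02995 / 0.01751 = 1.7105
β_Galt = 0.01800 / 0.01751 = 1.0280
β_Granby = 0.00702 / 0.01751 = 0.4009
β_P = Σ w_i β_i = 0.07×0.9263 + 0.40×1.7105 + 0.35×1.0280 + 0.18×0.4009 = 1.1810

1.181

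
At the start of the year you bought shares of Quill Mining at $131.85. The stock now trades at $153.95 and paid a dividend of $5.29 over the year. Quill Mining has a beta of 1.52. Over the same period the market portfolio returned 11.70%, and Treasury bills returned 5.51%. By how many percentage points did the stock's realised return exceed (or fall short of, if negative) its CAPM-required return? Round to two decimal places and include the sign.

+5.85%

Realised HPR = (P1 + D1 − P0) / P0 = (153.95 + 5.29 − 131.85) / 131.85 = 27.39 / 131.85 = 20.7736%
MRP = 11.70% − 5.51% = 6.19%
CAPM required = R_f + β·MRP = 5.51% + 1.52 × 6.19% = 14.9188%
α = realised − required = 20.7736% − 14.9188% = +5.85%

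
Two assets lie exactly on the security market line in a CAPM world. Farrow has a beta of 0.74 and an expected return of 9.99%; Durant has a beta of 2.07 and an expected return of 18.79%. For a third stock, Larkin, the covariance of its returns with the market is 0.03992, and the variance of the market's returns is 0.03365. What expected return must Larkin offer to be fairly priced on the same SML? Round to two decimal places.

MRP = (18.79% − 9.99%) / (2.07 − 0.74) = 6.6165%
R_f = 9.99% − 0.74 × 6.6165% = 5.0938%
β_Larkin = Cov / Var(R_m) = 0.03992 / 0.03365 = 1.1863
E(R_Larkin) = R_f + β × MRP = 5.0938% + 1.1863 × 6.6165% = 12.94%

12.94%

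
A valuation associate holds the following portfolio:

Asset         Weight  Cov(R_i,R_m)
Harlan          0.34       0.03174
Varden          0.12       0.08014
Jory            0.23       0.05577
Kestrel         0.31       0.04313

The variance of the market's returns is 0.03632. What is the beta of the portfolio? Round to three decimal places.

1.283

β_Harlan = 0.03174 / 0.03632 = 0.8739
β_Varden = 0.08014 / 0.03632 = 2.2065
β_Jory = 0.05577 / 0.03632 = 1.5355
β_Kestrel = 0.04313 / 0.03632 = 1.1875
β_P = Σ w_i β_i = 0.34×0.8739 + 0.12×2.2065 + 0.23×1.5355 + 0.31×1.1875 = 1.2832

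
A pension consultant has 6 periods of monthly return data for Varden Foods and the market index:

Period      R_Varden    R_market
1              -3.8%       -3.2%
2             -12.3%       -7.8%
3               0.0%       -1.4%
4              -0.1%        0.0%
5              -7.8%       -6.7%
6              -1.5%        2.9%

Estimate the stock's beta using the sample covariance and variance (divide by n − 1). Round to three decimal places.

Mean R_i = (-3.8 − 12.3 + 0.0 − 0.1 − 7.8 − 1.5) / 6 = -4.2500%
Mean R_m = (-3.2 − 7.8 − 1.4 + 0.0 − 6.7 + 2.9) / 6 = -2.7000%
Σ(R_i − R̄_i)(R_m − R̄_m) = 87.1600  ⇒  Cov = 87.1600 / 5 = 17.4320
Σ(R_m − R̄_m)² = 82.6000  ⇒  Var(R_m) = 82.6000 / 5 = 16.5200
β = Cov / Var(R_m) = 17.4320 / 16.5200 = 1.0552

1.055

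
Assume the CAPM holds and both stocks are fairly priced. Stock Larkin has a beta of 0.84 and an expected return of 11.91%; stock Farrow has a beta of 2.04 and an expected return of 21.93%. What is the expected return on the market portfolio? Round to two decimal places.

13.25%

Both satisfy E(R) = R_f + β·MRP, so the slope of the SML is
MRP = (21.93% − 11.91%) / (2.04 − 0.84) = 10.02% / 1.20 = 8.3500%
R_f = E(R_Larkin) − β_Larkin·MRP = 11.91% − 0.84 × 8.3500% = 4.8960%
E(R_m) = R_f + MRP = 4.8960% + 8.3500% = 13.25%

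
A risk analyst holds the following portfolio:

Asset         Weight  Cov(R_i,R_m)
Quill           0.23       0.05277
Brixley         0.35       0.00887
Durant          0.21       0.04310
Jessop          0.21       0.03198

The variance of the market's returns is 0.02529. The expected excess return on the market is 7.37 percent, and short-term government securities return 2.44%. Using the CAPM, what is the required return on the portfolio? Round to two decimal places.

11.48%

β_Quill = 0.05277 / 0.02529 = 2.0866
β_Brixley = 0.00887 / 0.02529 = 0.3507
β_Durant = 0.04310 / 0.02529 = 1.7042
β_Jessop = 0.03198 / 0.02529 = 1.2645
β_P = Σ w_i β_i = 0.23×2.0866 + 0.35×0.3507 + 0.21×1.7042 + 0.21×1.2645 = 1.2261
E(R_P) = R_f + β_P × MRP = 2.44% + 1.2261 × 7.37% = 11.48%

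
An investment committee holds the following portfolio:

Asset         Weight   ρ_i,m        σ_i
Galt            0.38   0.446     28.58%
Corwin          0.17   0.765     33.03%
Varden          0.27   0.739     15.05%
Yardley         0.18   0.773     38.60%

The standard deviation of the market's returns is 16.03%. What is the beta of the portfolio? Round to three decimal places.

β_Galt = 0.446 × 28.58% / 16.03% = 0.7952
β_Corwin = 0.765 × 33.03% / 16.03% = 1.5763
β_Varden = 0.739 × 15.05% / 16.03% = 0.6938
β_Yardley = 0.773 × 38.60% / 16.03% = 1.8614
β_P = Σ w_i β_i = 0.38×0.7952 + 0.17×1.5763 + 0.27×0.6938 + 0.18×1.8614 = 1.0925

1.093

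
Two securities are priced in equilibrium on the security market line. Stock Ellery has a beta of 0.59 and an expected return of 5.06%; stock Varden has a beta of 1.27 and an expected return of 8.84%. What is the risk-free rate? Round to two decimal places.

1.78%

Both satisfy E(R) = R_f + β·MRP, so the slope of the SML is
MRP = (8.84% − 5.06%) / (1.27 − 0.59) = 3.78% / 0.68 = 5.5588%
R_f = E(R_Ellery) − β_Ellery·MRP = 5.06% − 0.59 × 5.5588% = 1.7803%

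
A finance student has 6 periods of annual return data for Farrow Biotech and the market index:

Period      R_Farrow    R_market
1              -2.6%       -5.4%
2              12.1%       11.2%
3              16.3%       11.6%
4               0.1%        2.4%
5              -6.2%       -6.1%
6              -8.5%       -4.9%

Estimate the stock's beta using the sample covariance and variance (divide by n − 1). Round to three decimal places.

1.171

Mean R_i = (-2.6 + 12.1 + 16.3 + 0.1 − 6.2 − 8.5) / 6 = 1.8667%
Mean R_m = (-5.4 + 11.2 + 11.6 + 2.4 − 6.1 − 4.9) / 6 = 1.4667%
Σ(R_i − R̄_i)(R_m − R̄_m) = 401.9233  ⇒  Cov = 401.9233 / 5 = 80.3847
Σ(R_m − R̄_m)² = 343.2333  ⇒  Var(R_m) = 343.2333 / 5 = 68.6467
β = Cov / Var(R_m) = 80.3847 / 68.6467 = 1.1710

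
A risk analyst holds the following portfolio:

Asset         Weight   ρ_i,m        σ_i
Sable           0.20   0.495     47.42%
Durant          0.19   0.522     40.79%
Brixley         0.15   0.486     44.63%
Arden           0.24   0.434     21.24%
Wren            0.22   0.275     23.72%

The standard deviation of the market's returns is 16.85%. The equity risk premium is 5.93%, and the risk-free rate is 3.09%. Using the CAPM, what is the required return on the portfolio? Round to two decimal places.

β_Sable = 0.495 × 47.42% / 16.85% = 1.3931
β_Durant = 0.522 × 40.79% / 16.85% = 1.2636
β_Brixley = 0.486 × 44.63% / 16.85% = 1.2873
β_Arden = 0.434 × 21.24% / 16.85% = 0.5471
β_Wren = 0.275 × 23.72% / 16.85% = 0.3871
β_P = Σ w_i β_i = 0.20×1.3931 + 0.19×1.2636 + 0.15×1.2873 + 0.24×0.5471 + 0.22×0.3871 = 0.9283
E(R_P) = R_f + β_P × MRP = 3.09% + 0.9283 × 5.93% = 8.59%

8.59%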